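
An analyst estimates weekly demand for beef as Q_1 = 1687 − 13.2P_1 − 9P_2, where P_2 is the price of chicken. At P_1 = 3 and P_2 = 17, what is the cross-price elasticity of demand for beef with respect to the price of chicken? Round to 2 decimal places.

At P_1 = 3 and P_2 = 17: Q_1 = 1494.4.
∂Q_1/∂P_2 = -9.
ε = (∂Q_1/∂P_2)(P_2/Q_1) = -9 × (17/1494.4) ≈ -0.10.
Since ε < 0, beef and chicken are complements.

-0.10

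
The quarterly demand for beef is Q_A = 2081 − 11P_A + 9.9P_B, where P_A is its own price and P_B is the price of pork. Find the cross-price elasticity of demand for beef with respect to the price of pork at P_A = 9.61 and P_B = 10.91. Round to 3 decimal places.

0.052

At P_A = 9.61 and P_B = 10.91: Q_A = 2083.299.
∂Q_A/∂P_B = 9.9.
ε = (∂Q_A/∂P_B)(P_B/Q_A) = 9.9 × (10.91/2083.299) ≈ 0.052.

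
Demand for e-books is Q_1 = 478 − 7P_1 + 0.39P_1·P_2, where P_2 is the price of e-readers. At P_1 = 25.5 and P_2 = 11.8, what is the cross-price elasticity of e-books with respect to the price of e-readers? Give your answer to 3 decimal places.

0.282

At P_1 = 25.5 and P_2 = 11.8: Q_1 = 416.851.
∂Q_1/∂P_2 = 0.39P_1 = 0.39(25.5) = 9.9450.
ε = (∂Q_1/∂P_2)(P_2/Q_1) = 9.9450 × (11.8/416.851) ≈ 0.282.
ε > 0: substitutes.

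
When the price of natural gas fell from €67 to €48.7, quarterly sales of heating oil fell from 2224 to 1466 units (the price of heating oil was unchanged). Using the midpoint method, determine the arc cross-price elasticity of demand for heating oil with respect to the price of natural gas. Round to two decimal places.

1.30

ΔQ_A = 1466 − 2224 = -758; ΔP_B = 48.7 − 67 = -18.3.
Midpoints: Q̄_A = 1845.0, P̄_B = 57.85.
ε = (ΔQ_A/Q̄_A)/(ΔP_B/P̄_B) = (-758/1845.0)/(-18.3/57.85) ≈ 1.30.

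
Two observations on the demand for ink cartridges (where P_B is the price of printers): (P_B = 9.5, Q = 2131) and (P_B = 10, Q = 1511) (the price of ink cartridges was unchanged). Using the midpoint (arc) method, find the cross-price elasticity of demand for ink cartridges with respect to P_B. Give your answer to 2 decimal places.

ΔQ_A = 1511 − 2131 = -620; ΔP_B = 10 − 9.5 = 0.5.
Midpoints: Q̄_A = 1821.0, P̄_B = 9.75.
ε = (ΔQ_A/Q̄_A)/(ΔP_B/P̄_B) = (-620/1821.0)/(0.5/9.75) ≈ -6.64.

-6.64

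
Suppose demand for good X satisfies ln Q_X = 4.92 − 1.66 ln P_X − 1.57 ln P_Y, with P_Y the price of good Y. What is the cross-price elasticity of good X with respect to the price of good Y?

In a log-linear (constant-elasticity) demand function, the coefficient on ln P_Y is the cross-price elasticity.
ε = -1.57. Negative, so good X and good Y are complements.

-1.57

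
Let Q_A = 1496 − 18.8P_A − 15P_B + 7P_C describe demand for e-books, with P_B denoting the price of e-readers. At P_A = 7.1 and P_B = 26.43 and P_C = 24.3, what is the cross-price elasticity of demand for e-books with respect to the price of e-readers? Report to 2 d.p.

-0.35

At P_A = 7.1 and P_B = 26.43 and P_C = 24.3: Q_A = 1136.17.
∂Q_A/∂P_B = -15.
ε = (∂Q_A/∂P_B)(P_B/Q_A) = -15 × (26.43/1136.17) ≈ -0.35.
Since ε < 0, e-books and e-readers are complements.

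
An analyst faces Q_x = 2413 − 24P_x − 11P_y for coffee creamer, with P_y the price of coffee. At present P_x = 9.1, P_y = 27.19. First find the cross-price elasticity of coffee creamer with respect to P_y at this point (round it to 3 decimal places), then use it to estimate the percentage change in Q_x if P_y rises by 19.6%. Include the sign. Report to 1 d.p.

-3.1%

At P_x = 9.1, P_y = 27.19: Q_x = 1895.51.
∂Q_x/∂P_y = -11.
ε = (∂Q_x/∂P_y)(P_y/Q_x) = -11.0000 × 27.19/1895.51 ≈ -0.158.
%ΔQ_x ≈ ε × %ΔP_y = -0.158 × (19.6%) = -3.1%.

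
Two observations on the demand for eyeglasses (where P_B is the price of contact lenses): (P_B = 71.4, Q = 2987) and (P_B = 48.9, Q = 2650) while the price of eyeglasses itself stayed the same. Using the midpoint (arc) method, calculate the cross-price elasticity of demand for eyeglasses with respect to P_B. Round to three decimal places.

0.320

ΔQ_A = 2650 − 2987 = -337; ΔP_B = 48.9 − 71.4 = -22.5.
Midpoints: Q̄_A = 2818.5, P̄_B = 60.15.
ε = (ΔQ_A/Q̄_A)/(ΔP_B/P̄_B) = (-337/2818.5)/(-22.5/60.15) ≈ 0.320.
ε > 0: eyeglasses and contact lenses are substitutes.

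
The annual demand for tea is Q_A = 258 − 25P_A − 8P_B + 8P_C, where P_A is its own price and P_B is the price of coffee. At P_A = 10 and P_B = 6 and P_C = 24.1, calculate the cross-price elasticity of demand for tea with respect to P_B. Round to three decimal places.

At P_A = 10 and P_B = 6 and P_C = 24.1: Q_A = 152.8.
∂Q_A/∂P_B = -8.
ε = (∂Q_A/∂P_B)(P_B/Q_A) = -8 × (6/152.8) ≈ -0.314.

-0.314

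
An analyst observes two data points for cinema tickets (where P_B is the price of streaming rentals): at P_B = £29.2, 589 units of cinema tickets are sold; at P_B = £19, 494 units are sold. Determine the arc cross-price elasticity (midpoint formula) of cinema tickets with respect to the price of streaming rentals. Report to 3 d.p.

0.415

ΔQ_A = 494 − 589 = -95; ΔP_B = 19 − 29.2 = -10.2.
Midpoints: Q̄_A = 541.5, P̄_B = 24.10.
ε = (ΔQ_A/Q̄_A)/(ΔP_B/P̄_B) = (-95/541.5)/(-10.2/24.10) ≈ 0.415.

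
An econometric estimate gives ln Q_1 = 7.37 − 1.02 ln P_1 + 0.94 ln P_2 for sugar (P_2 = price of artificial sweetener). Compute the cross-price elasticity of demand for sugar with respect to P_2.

0.94

In a log-linear (constant-elasticity) demand function, the coefficient on ln P_2 is the cross-price elasticity.
ε = 0.94. Positive, so sugar and artificial sweetener are substitutes.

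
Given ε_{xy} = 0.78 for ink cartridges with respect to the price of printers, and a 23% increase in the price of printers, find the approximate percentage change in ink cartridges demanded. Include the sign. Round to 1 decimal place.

%ΔQ ≈ ε × %ΔP of printers = 0.78 × (23%) = 17.9%.

17.9%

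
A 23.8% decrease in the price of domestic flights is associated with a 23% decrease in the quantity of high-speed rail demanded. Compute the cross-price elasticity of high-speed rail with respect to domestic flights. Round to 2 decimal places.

ε = (%ΔQ of high-speed rail) / (%ΔP of domestic flights) = (-23%) / (-23.8%) ≈ 0.97.

0.97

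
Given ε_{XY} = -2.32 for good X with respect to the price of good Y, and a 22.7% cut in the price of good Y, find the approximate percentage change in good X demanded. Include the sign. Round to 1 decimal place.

52.7%

%ΔQ ≈ ε × %ΔP of good Y = -2.32 × (-22.7%) = 52.7%.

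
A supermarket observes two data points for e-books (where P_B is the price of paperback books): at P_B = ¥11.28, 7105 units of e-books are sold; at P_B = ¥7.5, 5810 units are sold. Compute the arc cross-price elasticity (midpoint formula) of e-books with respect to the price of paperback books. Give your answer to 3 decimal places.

0.498

ΔQ_A = 5810 − 7105 = -1295; ΔP_B = 7.5 − 11.28 = -3.78.
Midpoints: Q̄_A = 6457.5, P̄_B = 9.39.
ε = (ΔQ_A/Q̄_A)/(ΔP_B/P̄_B) = (-1295/6457.5)/(-3.78/9.39) ≈ 0.498.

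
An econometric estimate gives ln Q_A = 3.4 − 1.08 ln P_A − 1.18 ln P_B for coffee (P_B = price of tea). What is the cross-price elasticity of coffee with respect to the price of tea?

In a log-linear (constant-elasticity) demand function, the coefficient on ln P_B is the cross-price elasticity.
ε = -1.18. Negative, so coffee and tea are complements.

-1.18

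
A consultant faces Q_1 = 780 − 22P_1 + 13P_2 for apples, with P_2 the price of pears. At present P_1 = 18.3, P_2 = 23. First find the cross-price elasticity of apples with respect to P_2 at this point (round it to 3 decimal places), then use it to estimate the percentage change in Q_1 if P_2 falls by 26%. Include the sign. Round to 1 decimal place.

At P_1 = 18.3, P_2 = 23: Q_1 = 676.4.
∂Q_1/∂P_2 = 13.
ε = (∂Q_1/∂P_2)(P_2/Q_1) = 13.0000 × 23/676.4 ≈ 0.442.
%ΔQ_1 ≈ ε × %ΔP_2 = 0.442 × (-26%) = -11.5%.

-11.5%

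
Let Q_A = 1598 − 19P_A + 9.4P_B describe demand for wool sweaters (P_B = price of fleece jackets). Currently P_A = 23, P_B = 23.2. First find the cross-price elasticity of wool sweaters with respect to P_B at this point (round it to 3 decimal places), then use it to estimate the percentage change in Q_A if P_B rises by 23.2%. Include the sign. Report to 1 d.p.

3.7%

At P_A = 23, P_B = 23.2: Q_A = 1379.08.
∂Q_A/∂P_B = 9.4.
ε = (∂Q_A/∂P_B)(P_B/Q_A) = 9.4000 × 23.2/1379.08 ≈ 0.158.
%ΔQ_A ≈ ε × %ΔP_B = 0.158 × (23.2%) = 3.7%.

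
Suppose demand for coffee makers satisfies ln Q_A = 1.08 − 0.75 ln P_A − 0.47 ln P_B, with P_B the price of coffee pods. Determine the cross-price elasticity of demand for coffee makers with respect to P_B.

In a log-linear (constant-elasticity) demand function, the coefficient on ln P_B is the cross-price elasticity.
ε = -0.47. Negative, so coffee makers and coffee pods are complements.

-0.47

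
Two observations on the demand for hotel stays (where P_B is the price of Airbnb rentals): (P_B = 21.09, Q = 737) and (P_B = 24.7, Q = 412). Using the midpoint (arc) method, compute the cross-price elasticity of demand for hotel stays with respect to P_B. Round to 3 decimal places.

-3.588

ΔQ_A = 412 − 737 = -325; ΔP_B = 24.7 − 21.09 = 3.61.
Midpoints: Q̄_A = 574.5, P̄_B = 22.89.
ε = (ΔQ_A/Q̄_A)/(ΔP_B/P̄_B) = (-325/574.5)/(3.61/22.89) ≈ -3.588.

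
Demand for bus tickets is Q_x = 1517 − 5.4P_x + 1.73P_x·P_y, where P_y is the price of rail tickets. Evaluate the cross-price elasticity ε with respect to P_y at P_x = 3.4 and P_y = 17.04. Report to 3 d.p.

0.063

At P_x = 3.4 and P_y = 17.04: Q_x = 1598.869.
∂Q_x/∂P_y = 1.73P_x = 1.73(3.4) = 5.8820.
ε = (∂Q_x/∂P_y)(P_y/Q_x) = 5.8820 × (17.04/1598.869) ≈ 0.063.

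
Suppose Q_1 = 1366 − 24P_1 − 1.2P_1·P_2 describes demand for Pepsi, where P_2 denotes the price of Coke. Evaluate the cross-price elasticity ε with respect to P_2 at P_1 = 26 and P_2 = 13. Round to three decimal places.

At P_1 = 26 and P_2 = 13: Q_1 = 336.4.
∂Q_1/∂P_2 = -1.2P_1 = -1.2(26) = -31.2000.
ε = (∂Q_1/∂P_2)(P_2/Q_1) = -31.2000 × (13/336.4) ≈ -1.206.
ε < 0: complements.

-1.206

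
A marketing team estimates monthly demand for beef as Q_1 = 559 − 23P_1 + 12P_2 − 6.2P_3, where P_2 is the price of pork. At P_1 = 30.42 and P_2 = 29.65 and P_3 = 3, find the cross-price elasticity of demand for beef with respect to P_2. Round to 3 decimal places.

1.810

At P_1 = 30.42 and P_2 = 29.65 and P_3 = 3: Q_1 = 196.54.
∂Q_1/∂P_2 = 12.
ε = (∂Q_1/∂P_2)(P_2/Q_1) = 12 × (29.65/196.54) ≈ 1.810.
Since ε > 0, beef and pork are substitutes.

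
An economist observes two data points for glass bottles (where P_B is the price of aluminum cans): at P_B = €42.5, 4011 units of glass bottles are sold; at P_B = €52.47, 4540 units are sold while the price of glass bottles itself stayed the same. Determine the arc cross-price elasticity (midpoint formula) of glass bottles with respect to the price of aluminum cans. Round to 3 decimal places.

ΔQ_A = 4540 − 4011 = 529; ΔP_B = 52.47 − 42.5 = 9.97.
Midpoints: Q̄_A = 4275.5, P̄_B = 47.48.
ε = (ΔQ_A/Q̄_A)/(ΔP_B/P̄_B) = (529/4275.5)/(9.97/47.48) ≈ 0.589.

0.589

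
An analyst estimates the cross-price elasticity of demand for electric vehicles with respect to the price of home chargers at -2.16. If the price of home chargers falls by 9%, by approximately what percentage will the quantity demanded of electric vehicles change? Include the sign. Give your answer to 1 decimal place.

19.4%

%ΔQ ≈ ε × %ΔP of home chargers = -2.16 × (-9%) = 19.4%.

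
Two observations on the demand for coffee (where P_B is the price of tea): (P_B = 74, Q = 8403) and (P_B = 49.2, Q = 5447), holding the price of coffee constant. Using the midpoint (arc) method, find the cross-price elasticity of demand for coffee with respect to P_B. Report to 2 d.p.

ΔQ_A = 5447 − 8403 = -2956; ΔP_B = 49.2 − 74 = -24.8.
Midpoints: Q̄_A = 6925.0, P̄_B = 61.60.
ε = (ΔQ_A/Q̄_A)/(ΔP_B/P̄_B) = (-2956/6925.0)/(-24.8/61.60) ≈ 1.06.

1.06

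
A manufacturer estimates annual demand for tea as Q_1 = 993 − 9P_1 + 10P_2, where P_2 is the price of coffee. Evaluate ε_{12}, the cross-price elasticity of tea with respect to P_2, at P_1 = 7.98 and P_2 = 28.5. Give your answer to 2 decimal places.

0.24

At P_1 = 7.98 and P_2 = 28.5: Q_1 = 1206.18.
∂Q_1/∂P_2 = 10.
ε = (∂Q_1/∂P_2)(P_2/Q_1) = 10 × (28.5/1206.18) ≈ 0.24.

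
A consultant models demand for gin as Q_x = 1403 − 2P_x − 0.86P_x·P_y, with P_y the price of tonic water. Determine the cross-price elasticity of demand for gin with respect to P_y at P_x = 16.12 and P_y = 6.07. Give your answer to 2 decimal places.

-0.07

At P_x = 16.12 and P_y = 6.07: Q_x = 1286.610.
∂Q_x/∂P_y = -0.86P_x = -0.86(16.12) = -13.8632.
ε = (∂Q_x/∂P_y)(P_y/Q_x) = -13.8632 × (6.07/1286.610) ≈ -0.07.
ε < 0: complements.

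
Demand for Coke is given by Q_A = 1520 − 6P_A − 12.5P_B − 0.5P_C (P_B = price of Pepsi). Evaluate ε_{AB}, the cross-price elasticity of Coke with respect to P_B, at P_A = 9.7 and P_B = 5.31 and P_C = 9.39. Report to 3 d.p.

At P_A = 9.7 and P_B = 5.31 and P_C = 9.39: Q_A = 1390.73.
∂Q_A/∂P_B = -12.5.
ε = (∂Q_A/∂P_B)(P_B/Q_A) = -12.5 × (5.31/1390.73) ≈ -0.048.
Since ε < 0, Coke and Pepsi are complements.

-0.048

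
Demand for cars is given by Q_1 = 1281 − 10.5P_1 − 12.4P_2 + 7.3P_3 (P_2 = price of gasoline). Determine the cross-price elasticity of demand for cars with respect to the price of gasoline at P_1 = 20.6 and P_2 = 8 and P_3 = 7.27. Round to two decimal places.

At P_1 = 20.6 and P_2 = 8 and P_3 = 7.27: Q_1 = 1018.571.
∂Q_1/∂P_2 = -12.4.
ε = (∂Q_1/∂P_2)(P_2/Q_1) = -12.4 × (8/1018.571) ≈ -0.10.

-0.10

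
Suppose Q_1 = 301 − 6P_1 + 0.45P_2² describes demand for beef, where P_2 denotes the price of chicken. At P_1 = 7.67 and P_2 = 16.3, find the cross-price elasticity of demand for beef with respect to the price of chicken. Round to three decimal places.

At P_1 = 7.67 and P_2 = 16.3: Q_1 = 374.541.
∂Q_1/∂P_2 = 0.9P_2 = 0.9(16.3) = 14.6700.
ε = (∂Q_1/∂P_2)(P_2/Q_1) = 14.6700 × (16.3/374.541) ≈ 0.638.

0.638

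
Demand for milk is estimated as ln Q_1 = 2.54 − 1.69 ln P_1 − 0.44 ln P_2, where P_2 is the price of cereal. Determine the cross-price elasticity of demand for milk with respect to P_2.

-0.44

In a log-linear (constant-elasticity) demand function, the coefficient on ln P_2 is the cross-price elasticity.
ε = -0.44. Negative, so milk and cereal are complements.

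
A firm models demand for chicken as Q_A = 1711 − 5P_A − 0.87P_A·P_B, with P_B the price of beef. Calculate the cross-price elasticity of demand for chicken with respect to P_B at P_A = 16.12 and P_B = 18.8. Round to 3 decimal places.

-0.193

At P_A = 16.12 and P_B = 18.8: Q_A = 1366.741.
∂Q_A/∂P_B = -0.87P_A = -0.87(16.12) = -14.0244.
ε = (∂Q_A/∂P_B)(P_B/Q_A) = -14.0244 × (18.8/1366.741) ≈ -0.193.
ε < 0: complements.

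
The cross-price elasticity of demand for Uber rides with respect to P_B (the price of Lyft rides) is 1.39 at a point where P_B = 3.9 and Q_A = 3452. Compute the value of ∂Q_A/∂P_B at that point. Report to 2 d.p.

ε = (∂Q_A/∂P_B)·(P_B/Q_A) ⇒ ∂Q_A/∂P_B = ε·Q_A/P_B = 1.39 × 3452/3.9 ≈ 1230.33.

1230.33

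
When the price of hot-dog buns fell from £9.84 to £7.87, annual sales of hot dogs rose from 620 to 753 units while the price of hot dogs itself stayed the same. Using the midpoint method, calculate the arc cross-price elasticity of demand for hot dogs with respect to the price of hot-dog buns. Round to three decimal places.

-0.871

ΔQ_A = 753 − 620 = 133; ΔP_B = 7.87 − 9.84 = -1.97.
Midpoints: Q̄_A = 686.5, P̄_B = 8.86.
ε = (ΔQ_A/Q̄_A)/(ΔP_B/P̄_B) = (133/686.5)/(-1.97/8.86) ≈ -0.871.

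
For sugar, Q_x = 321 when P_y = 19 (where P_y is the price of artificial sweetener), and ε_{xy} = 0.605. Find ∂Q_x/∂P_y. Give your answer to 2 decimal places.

ε = (∂Q_x/∂P_y)·(P_y/Q_x) ⇒ ∂Q_x/∂P_y = ε·Q_x/P_y = 0.605 × 321/19 ≈ 10.22.

10.22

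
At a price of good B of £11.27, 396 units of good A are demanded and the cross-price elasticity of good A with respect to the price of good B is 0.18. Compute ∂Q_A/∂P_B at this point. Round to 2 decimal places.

6.32

ε = (∂Q_A/∂P_B)·(P_B/Q_A) ⇒ ∂Q_A/∂P_B = ε·Q_A/P_B = 0.18 × 396/11.27 ≈ 6.32.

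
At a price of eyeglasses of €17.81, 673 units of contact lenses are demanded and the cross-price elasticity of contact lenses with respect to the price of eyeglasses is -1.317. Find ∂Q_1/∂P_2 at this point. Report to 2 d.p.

-49.77

ε = (∂Q_1/∂P_2)·(P_2/Q_1) ⇒ ∂Q_1/∂P_2 = ε·Q_1/P_2 = -1.317 × 673/17.81 ≈ -49.77.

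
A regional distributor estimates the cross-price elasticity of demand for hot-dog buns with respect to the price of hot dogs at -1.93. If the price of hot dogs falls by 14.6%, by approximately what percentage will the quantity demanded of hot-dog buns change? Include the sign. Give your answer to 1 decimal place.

28.2%

%ΔQ ≈ ε × %ΔP of hot dogs = -1.93 × (-14.6%) = 28.2%.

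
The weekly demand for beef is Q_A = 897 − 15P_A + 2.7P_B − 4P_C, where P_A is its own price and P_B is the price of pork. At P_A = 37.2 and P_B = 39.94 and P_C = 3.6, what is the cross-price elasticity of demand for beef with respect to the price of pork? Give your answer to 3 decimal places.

At P_A = 37.2 and P_B = 39.94 and P_C = 3.6: Q_A = 432.438.
∂Q_A/∂P_B = 2.7.
ε = (∂Q_A/∂P_B)(P_B/Q_A) = 2.7 × (39.94/432.438) ≈ 0.249.

0.249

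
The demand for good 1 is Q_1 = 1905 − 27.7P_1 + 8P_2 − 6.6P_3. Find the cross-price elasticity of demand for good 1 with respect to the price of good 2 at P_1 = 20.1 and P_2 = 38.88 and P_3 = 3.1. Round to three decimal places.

At P_1 = 20.1 and P_2 = 38.88 and P_3 = 3.1: Q_1 = 1638.81.
∂Q_1/∂P_2 = 8.
ε = (∂Q_1/∂P_2)(P_2/Q_1) = 8 × (38.88/1638.81) ≈ 0.190.
Since ε > 0, good 1 and good 2 are substitutes.

0.190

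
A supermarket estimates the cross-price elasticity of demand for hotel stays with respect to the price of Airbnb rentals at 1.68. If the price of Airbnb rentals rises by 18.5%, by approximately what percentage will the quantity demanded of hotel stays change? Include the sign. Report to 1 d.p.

%ΔQ ≈ ε × %ΔP of Airbnb rentals = 1.68 × (18.5%) = 31.1%.
Demand for hotel stays rises by about 31.1%.

31.1%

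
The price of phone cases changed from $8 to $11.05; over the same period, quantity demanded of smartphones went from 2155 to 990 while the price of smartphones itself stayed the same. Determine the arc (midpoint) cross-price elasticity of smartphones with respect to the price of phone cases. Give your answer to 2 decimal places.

-2.31

ΔQ_A = 990 − 2155 = -1165; ΔP_B = 11.05 − 8 = 3.05.
Midpoints: Q̄_A = 1572.5, P̄_B = 9.53.
ε = (ΔQ_A/Q̄_A)/(ΔP_B/P̄_B) = (-1165/1572.5)/(3.05/9.53) ≈ -2.31.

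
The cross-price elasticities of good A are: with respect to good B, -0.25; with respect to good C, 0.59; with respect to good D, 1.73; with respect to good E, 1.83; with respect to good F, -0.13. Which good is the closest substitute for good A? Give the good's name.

good E

Substitutes have ε > 0. Among the positive values, 1.83 (good E) is largest.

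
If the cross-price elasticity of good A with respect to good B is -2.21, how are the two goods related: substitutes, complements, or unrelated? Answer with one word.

complements

ε = -2.21 < 0, so a higher price of good B lowers demand for good A: complements.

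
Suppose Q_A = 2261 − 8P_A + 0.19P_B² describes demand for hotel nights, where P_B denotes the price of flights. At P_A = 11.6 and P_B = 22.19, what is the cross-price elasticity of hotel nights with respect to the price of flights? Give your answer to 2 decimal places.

At P_A = 11.6 and P_B = 22.19: Q_A = 2261.755.
∂Q_A/∂P_B = 0.38P_B = 0.38(22.19) = 8.4322.
ε = (∂Q_A/∂P_B)(P_B/Q_A) = 8.4322 × (22.19/2261.755) ≈ 0.08.
ε > 0: substitutes.

0.08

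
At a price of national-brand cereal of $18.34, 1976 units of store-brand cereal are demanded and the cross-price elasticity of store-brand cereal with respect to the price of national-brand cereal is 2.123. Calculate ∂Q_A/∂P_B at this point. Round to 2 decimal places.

228.74

ε = (∂Q_A/∂P_B)·(P_B/Q_A) ⇒ ∂Q_A/∂P_B = ε·Q_A/P_B = 2.123 × 1976/18.34 ≈ 228.74.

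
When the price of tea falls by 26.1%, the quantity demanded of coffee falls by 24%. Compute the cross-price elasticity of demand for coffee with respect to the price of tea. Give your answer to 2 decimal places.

ε = (%ΔQ of coffee) / (%ΔP of tea) = (-24%) / (-26.1%) ≈ 0.92.
Positive cross-price elasticity: substitutes.

0.92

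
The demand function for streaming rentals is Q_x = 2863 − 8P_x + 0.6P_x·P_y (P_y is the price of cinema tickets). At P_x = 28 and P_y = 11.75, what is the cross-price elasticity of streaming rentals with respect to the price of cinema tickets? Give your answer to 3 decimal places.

0.070

At P_x = 28 and P_y = 11.75: Q_x = 2836.4.
∂Q_x/∂P_y = 0.6P_x = 0.6(28) = 16.8000.
ε = (∂Q_x/∂P_y)(P_y/Q_x) = 16.8000 × (11.75/2836.4) ≈ 0.070.
ε > 0: substitutes.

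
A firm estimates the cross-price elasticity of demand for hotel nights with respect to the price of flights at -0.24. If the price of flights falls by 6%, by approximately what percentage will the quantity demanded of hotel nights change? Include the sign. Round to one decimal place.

%ΔQ ≈ ε × %ΔP of flights = -0.24 × (-6%) = 1.4%.

1.4%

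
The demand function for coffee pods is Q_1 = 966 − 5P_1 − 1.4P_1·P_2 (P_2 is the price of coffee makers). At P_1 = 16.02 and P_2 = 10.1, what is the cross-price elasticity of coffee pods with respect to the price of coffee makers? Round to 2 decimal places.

-0.34

At P_1 = 16.02 and P_2 = 10.1: Q_1 = 659.377.
∂Q_1/∂P_2 = -1.4P_1 = -1.4(16.02) = -22.4280.
ε = (∂Q_1/∂P_2)(P_2/Q_1) = -22.4280 × (10.1/659.377) ≈ -0.34.
ε < 0: complements.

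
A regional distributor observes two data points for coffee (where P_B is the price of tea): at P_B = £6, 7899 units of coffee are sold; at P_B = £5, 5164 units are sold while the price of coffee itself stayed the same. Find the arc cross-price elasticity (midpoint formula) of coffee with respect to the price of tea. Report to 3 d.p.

2.303

ΔQ_A = 5164 − 7899 = -2735; ΔP_B = 5 − 6 = -1.
Midpoints: Q̄_A = 6531.5, P̄_B = 5.50.
ε = (ΔQ_A/Q̄_A)/(ΔP_B/P̄_B) = (-2735/6531.5)/(-1/5.50) ≈ 2.303.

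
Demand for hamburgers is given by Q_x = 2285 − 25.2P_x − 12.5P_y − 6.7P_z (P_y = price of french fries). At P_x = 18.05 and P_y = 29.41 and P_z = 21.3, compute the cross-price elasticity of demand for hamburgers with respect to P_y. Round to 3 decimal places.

-0.279

At P_x = 18.05 and P_y = 29.41 and P_z = 21.3: Q_x = 1319.805.
∂Q_x/∂P_y = -12.5.
ε = (∂Q_x/∂P_y)(P_y/Q_x) = -12.5 × (29.41/1319.805) ≈ -0.279.
Since ε < 0, hamburgers and french fries are complements.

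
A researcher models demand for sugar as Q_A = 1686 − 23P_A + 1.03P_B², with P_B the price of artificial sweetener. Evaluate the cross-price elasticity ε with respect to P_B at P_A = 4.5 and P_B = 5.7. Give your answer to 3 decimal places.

0.041

At P_A = 4.5 and P_B = 5.7: Q_A = 1615.965.
∂Q_A/∂P_B = 2.06P_B = 2.06(5.7) = 11.7420.
ε = (∂Q_A/∂P_B)(P_B/Q_A) = 11.7420 × (5.7/1615.965) ≈ 0.041.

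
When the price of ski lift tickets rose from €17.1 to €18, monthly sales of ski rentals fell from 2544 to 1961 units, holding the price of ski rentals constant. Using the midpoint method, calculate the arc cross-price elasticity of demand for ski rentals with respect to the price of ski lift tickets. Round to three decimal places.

-5.047

ΔQ_A = 1961 − 2544 = -583; ΔP_B = 18 − 17.1 = 0.9.
Midpoints: Q̄_A = 2252.5, P̄_B = 17.55.
ε = (ΔQ_A/Q̄_A)/(ΔP_B/P̄_B) = (-583/2252.5)/(0.9/17.55) ≈ -5.047.
ε < 0: ski rentals and ski lift tickets are complements.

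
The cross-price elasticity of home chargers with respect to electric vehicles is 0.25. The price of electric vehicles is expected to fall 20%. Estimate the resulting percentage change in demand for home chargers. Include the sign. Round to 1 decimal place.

-5.0%

%ΔQ ≈ ε × %ΔP of electric vehicles = 0.25 × (-20%) = -5.0%.
Demand for home chargers falls by about 5.0%.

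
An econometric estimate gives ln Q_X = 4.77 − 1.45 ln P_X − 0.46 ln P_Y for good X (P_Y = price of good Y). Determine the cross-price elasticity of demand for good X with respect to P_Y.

-0.46

In a log-linear (constant-elasticity) demand function, the coefficient on ln P_Y is the cross-price elasticity.
ε = -0.46. Negative, so good X and good Y are complements.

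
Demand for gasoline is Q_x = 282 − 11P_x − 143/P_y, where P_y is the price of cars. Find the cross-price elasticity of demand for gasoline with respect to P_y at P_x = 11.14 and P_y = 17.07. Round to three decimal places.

0.055

At P_x = 11.14 and P_y = 17.07: Q_x = 151.083.
∂Q_x/∂P_y = 143/P_y² = 0.4908.
ε = (∂Q_x/∂P_y)(P_y/Q_x) = 0.4908 × (17.07/151.083) ≈ 0.055.
ε > 0: substitutes.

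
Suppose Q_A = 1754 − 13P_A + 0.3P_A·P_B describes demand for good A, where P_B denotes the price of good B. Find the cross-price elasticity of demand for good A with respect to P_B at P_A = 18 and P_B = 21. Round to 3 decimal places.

0.069

At P_A = 18 and P_B = 21: Q_A = 1633.4.
∂Q_A/∂P_B = 0.3P_A = 0.3(18) = 5.4000.
ε = (∂Q_A/∂P_B)(P_B/Q_A) = 5.4000 × (21/1633.4) ≈ 0.069.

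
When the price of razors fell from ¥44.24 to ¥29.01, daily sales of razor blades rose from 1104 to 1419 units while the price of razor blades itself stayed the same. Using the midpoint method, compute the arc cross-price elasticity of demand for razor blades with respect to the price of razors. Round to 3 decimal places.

ΔQ_A = 1419 − 1104 = 315; ΔP_B = 29.01 − 44.24 = -15.23.
Midpoints: Q̄_A = 1261.5, P̄_B = 36.62.
ε = (ΔQ_A/Q̄_A)/(ΔP_B/P̄_B) = (315/1261.5)/(-15.23/36.62) ≈ -0.600.
ε < 0: razor blades and razors are complements.

-0.600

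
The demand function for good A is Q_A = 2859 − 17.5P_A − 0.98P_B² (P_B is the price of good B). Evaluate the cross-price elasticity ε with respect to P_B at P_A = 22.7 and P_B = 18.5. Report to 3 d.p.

At P_A = 22.7 and P_B = 18.5: Q_A = 2126.345.
∂Q_A/∂P_B = -1.96P_B = -1.96(18.5) = -36.2600.
ε = (∂Q_A/∂P_B)(P_B/Q_A) = -36.2600 × (18.5/2126.345) ≈ -0.315.

-0.315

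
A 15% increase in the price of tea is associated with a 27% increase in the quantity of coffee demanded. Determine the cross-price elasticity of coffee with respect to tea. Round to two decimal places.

ε = (%ΔQ of coffee) / (%ΔP of tea) = (27%) / (15%) ≈ 1.80.
Positive cross-price elasticity: substitutes.

1.80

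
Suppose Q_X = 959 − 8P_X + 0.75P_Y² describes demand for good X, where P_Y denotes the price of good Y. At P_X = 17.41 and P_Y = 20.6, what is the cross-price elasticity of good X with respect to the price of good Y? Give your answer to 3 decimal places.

0.559

At P_X = 17.41 and P_Y = 20.6: Q_X = 1137.99.
∂Q_X/∂P_Y = 1.5P_Y = 1.5(20.6) = 30.9000.
ε = (∂Q_X/∂P_Y)(P_Y/Q_X) = 30.9000 × (20.6/1137.99) ≈ 0.559.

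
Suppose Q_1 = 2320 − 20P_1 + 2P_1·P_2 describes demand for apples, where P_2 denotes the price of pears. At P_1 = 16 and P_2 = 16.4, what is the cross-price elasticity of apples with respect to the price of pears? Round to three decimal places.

0.208

At P_1 = 16 and P_2 = 16.4: Q_1 = 2524.8.
∂Q_1/∂P_2 = 2P_1 = 2(16) = 32.0000.
ε = (∂Q_1/∂P_2)(P_2/Q_1) = 32.0000 × (16.4/2524.8) ≈ 0.208.
ε > 0: substitutes.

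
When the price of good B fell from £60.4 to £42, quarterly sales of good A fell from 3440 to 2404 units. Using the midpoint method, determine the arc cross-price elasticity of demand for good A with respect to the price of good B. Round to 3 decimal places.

0.987

ΔQ_A = 2404 − 3440 = -1036; ΔP_B = 42 − 60.4 = -18.4.
Midpoints: Q̄_A = 2922.0, P̄_B = 51.20.
ε = (ΔQ_A/Q̄_A)/(ΔP_B/P̄_B) = (-1036/2922.0)/(-18.4/51.20) ≈ 0.987.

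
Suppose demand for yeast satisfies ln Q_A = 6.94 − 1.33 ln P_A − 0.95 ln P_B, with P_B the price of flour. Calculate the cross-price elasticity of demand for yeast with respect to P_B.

In a log-linear (constant-elasticity) demand function, the coefficient on ln P_B is the cross-price elasticity.
ε = -0.95. Negative, so yeast and flour are complements.

-0.95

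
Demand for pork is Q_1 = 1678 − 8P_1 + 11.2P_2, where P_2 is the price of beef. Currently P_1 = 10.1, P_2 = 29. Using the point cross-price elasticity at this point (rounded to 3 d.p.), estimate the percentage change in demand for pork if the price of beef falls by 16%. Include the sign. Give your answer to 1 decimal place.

-2.7%

At P_1 = 10.1, P_2 = 29: Q_1 = 1922.
∂Q_1/∂P_2 = 11.2.
ε = (∂Q_1/∂P_2)(P_2/Q_1) = 11.2000 × 29/1922 ≈ 0.169.
%ΔQ_1 ≈ ε × %ΔP_2 = 0.169 × (-16%) = -2.7%.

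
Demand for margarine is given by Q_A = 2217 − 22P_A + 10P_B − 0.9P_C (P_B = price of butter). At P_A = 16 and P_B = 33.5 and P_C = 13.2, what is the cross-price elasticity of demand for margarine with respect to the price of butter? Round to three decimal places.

0.153

At P_A = 16 and P_B = 33.5 and P_C = 13.2: Q_A = 2188.12.
∂Q_A/∂P_B = 10.
ε = (∂Q_A/∂P_B)(P_B/Q_A) = 10 × (33.5/2188.12) ≈ 0.153.
Since ε > 0, margarine and butter are substitutes.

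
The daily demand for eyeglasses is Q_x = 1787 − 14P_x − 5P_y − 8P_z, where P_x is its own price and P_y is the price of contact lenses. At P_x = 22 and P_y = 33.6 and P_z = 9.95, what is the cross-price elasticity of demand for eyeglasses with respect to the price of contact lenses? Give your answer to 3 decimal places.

At P_x = 22 and P_y = 33.6 and P_z = 9.95: Q_x = 1231.4.
∂Q_x/∂P_y = -5.
ε = (∂Q_x/∂P_y)(P_y/Q_x) = -5 × (33.6/1231.4) ≈ -0.136.

-0.136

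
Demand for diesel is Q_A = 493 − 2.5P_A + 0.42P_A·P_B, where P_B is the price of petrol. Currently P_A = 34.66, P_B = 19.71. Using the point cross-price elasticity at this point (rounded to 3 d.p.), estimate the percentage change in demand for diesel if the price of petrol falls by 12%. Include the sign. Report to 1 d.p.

-5.0%

At P_A = 34.66, P_B = 19.71: Q_A = 693.272.
∂Q_A/∂P_B = 0.42P_A = 14.5572.
ε = (∂Q_A/∂P_B)(P_B/Q_A) = 14.5572 × 19.71/693.272 ≈ 0.414.
%ΔQ_A ≈ ε × %ΔP_B = 0.414 × (-12%) = -5.0%.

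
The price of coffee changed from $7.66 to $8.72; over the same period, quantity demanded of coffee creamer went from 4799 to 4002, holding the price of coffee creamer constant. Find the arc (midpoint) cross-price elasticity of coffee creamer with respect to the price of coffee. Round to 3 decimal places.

-1.399

ΔQ_A = 4002 − 4799 = -797; ΔP_B = 8.72 − 7.66 = 1.06.
Midpoints: Q̄_A = 4400.5, P̄_B = 8.19.
ε = (ΔQ_A/Q̄_A)/(ΔP_B/P̄_B) = (-797/4400.5)/(1.06/8.19) ≈ -1.399.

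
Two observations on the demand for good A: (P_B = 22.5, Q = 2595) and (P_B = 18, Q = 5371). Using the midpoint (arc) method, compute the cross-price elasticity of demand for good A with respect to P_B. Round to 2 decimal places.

ΔQ_A = 5371 − 2595 = 2776; ΔP_B = 18 − 22.5 = -4.5.
Midpoints: Q̄_A = 3983.0, P̄_B = 20.25.
ε = (ΔQ_A/Q̄_A)/(ΔP_B/P̄_B) = (2776/3983.0)/(-4.5/20.25) ≈ -3.14.

-3.14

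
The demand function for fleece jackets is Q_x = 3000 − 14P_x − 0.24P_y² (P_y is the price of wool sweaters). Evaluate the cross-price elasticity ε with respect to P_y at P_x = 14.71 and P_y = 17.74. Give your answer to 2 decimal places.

At P_x = 14.71 and P_y = 17.74: Q_x = 2718.530.
∂Q_x/∂P_y = -0.48P_y = -0.48(17.74) = -8.5152.
ε = (∂Q_x/∂P_y)(P_y/Q_x) = -8.5152 × (17.74/2718.530) ≈ -0.06.

-0.06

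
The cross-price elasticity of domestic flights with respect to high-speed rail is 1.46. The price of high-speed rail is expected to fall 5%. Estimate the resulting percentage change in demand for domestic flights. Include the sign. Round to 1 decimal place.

%ΔQ ≈ ε × %ΔP of high-speed rail = 1.46 × (-5%) = -7.3%.

-7.3%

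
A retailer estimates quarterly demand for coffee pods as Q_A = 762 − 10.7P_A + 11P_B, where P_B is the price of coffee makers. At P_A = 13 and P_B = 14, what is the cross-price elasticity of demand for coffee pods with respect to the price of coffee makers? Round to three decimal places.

0.198

At P_A = 13 and P_B = 14: Q_A = 776.9.
∂Q_A/∂P_B = 11.
ε = (∂Q_A/∂P_B)(P_B/Q_A) = 11 × (14/776.9) ≈ 0.198.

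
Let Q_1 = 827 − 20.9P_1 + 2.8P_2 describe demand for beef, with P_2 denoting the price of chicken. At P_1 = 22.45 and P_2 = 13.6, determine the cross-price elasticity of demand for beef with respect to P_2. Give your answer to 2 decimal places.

0.10

At P_1 = 22.45 and P_2 = 13.6: Q_1 = 395.875.
∂Q_1/∂P_2 = 2.8.
ε = (∂Q_1/∂P_2)(P_2/Q_1) = 2.8 × (13.6/395.875) ≈ 0.10.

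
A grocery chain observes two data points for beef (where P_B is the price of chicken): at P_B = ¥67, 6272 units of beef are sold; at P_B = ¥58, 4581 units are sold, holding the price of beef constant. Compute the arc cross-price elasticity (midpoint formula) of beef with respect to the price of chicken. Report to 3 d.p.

ΔQ_A = 4581 − 6272 = -1691; ΔP_B = 58 − 67 = -9.
Midpoints: Q̄_A = 5426.5, P̄_B = 62.50.
ε = (ΔQ_A/Q̄_A)/(ΔP_B/P̄_B) = (-1691/5426.5)/(-9/62.50) ≈ 2.164.
ε > 0: beef and chicken are substitutes.

2.164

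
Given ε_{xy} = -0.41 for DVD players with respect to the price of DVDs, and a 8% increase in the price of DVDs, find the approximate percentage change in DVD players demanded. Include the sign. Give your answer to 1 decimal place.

-3.3%

%ΔQ ≈ ε × %ΔP of DVDs = -0.41 × (8%) = -3.3%.
Demand for DVD players falls by about 3.3%.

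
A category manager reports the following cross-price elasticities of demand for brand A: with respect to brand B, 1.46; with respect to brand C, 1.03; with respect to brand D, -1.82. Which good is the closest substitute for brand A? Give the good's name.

brand B

Substitutes have ε > 0. Among the positive values, 1.46 (brand B) is largest.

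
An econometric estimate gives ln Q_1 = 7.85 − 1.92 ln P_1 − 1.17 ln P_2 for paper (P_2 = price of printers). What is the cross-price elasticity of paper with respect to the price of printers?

-1.17

In a log-linear (constant-elasticity) demand function, the coefficient on ln P_2 is the cross-price elasticity.
ε = -1.17. Negative, so paper and printers are complements.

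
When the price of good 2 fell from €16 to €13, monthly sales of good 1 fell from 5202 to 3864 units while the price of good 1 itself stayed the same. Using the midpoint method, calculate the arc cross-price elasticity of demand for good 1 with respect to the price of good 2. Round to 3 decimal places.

1.427

ΔQ_1 = 3864 − 5202 = -1338; ΔP_2 = 13 − 16 = -3.
Midpoints: Q̄_1 = 4533.0, P̄_2 = 14.50.
ε = (ΔQ_1/Q̄_1)/(ΔP_2/P̄_2) = (-1338/4533.0)/(-3/14.50) ≈ 1.427.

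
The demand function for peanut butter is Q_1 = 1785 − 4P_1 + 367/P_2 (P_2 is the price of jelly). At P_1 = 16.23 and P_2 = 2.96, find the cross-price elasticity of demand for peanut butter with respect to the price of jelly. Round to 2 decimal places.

At P_1 = 16.23 and P_2 = 2.96: Q_1 = 1844.066.
∂Q_1/∂P_2 = −367/P_2² = -41.8873.
ε = (∂Q_1/∂P_2)(P_2/Q_1) = -41.8873 × (2.96/1844.066) ≈ -0.07.

-0.07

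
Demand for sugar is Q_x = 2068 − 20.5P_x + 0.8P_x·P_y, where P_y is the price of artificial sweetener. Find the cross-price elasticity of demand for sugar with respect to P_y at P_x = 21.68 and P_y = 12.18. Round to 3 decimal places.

At P_x = 21.68 and P_y = 12.18: Q_x = 1834.810.
∂Q_x/∂P_y = 0.8P_x = 0.8(21.68) = 17.3440.
ε = (∂Q_x/∂P_y)(P_y/Q_x) = 17.3440 × (12.18/1834.810) ≈ 0.115.
ε > 0: substitutes.

0.115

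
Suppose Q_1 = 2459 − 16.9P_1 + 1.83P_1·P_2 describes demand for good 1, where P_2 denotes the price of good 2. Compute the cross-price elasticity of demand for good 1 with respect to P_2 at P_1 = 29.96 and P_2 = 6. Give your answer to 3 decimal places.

At P_1 = 29.96 and P_2 = 6: Q_1 = 2281.637.
∂Q_1/∂P_2 = 1.83P_1 = 1.83(29.96) = 54.8268.
ε = (∂Q_1/∂P_2)(P_2/Q_1) = 54.8268 × (6/2281.637) ≈ 0.144.
ε > 0: substitutes.

0.144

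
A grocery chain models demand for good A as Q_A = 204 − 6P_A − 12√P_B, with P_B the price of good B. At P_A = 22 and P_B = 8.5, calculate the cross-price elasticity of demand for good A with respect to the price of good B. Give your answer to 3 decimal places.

At P_A = 22 and P_B = 8.5: Q_A = 37.014.
∂Q_A/∂P_B = -12/(2√P_B) = -12/(2√8.5) = -2.0580.
ε = (∂Q_A/∂P_B)(P_B/Q_A) = -2.0580 × (8.5/37.014) ≈ -0.473.

-0.473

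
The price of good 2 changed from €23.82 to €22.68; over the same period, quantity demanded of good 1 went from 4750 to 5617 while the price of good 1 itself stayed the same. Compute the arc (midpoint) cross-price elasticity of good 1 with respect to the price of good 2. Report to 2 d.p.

-3.41

ΔQ_1 = 5617 − 4750 = 867; ΔP_2 = 22.68 − 23.82 = -1.14.
Midpoints: Q̄_1 = 5183.5, P̄_2 = 23.25.
ε = (ΔQ_1/Q̄_1)/(ΔP_2/P̄_2) = (867/5183.5)/(-1.14/23.25) ≈ -3.41.
ε < 0: good 1 and good 2 are complements.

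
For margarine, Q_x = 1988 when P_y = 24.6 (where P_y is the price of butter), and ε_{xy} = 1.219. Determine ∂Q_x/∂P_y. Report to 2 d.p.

ε = (∂Q_x/∂P_y)·(P_y/Q_x) ⇒ ∂Q_x/∂P_y = ε·Q_x/P_y = 1.219 × 1988/24.6 ≈ 98.51.

98.51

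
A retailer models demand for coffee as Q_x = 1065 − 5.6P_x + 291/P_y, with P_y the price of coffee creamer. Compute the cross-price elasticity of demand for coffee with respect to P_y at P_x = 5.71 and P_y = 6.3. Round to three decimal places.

-0.043

At P_x = 5.71 and P_y = 6.3: Q_x = 1079.214.
∂Q_x/∂P_y = −291/P_y² = -7.3318.
ε = (∂Q_x/∂P_y)(P_y/Q_x) = -7.3318 × (6.3/1079.214) ≈ -0.043.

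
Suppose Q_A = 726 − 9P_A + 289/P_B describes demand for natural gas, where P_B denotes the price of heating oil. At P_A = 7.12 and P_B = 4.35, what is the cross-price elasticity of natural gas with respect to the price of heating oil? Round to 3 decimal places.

-0.091

At P_A = 7.12 and P_B = 4.35: Q_A = 728.357.
∂Q_A/∂P_B = −289/P_B² = -15.2728.
ε = (∂Q_A/∂P_B)(P_B/Q_A) = -15.2728 × (4.35/728.357) ≈ -0.091.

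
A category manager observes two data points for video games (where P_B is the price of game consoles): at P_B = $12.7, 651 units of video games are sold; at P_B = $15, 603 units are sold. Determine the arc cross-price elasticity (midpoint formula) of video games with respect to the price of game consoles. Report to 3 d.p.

ΔQ_A = 603 − 651 = -48; ΔP_B = 15 − 12.7 = 2.3.
Midpoints: Q̄_A = 627.0, P̄_B = 13.85.
ε = (ΔQ_A/Q̄_A)/(ΔP_B/P̄_B) = (-48/627.0)/(2.3/13.85) ≈ -0.461.
ε < 0: video games and game consoles are complements.

-0.461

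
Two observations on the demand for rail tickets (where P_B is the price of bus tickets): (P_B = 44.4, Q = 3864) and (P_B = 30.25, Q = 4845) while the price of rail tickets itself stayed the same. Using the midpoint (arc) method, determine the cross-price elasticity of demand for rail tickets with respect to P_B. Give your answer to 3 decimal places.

ΔQ_A = 4845 − 3864 = 981; ΔP_B = 30.25 − 44.4 = -14.15.
Midpoints: Q̄_A = 4354.5, P̄_B = 37.33.
ε = (ΔQ_A/Q̄_A)/(ΔP_B/P̄_B) = (981/4354.5)/(-14.15/37.33) ≈ -0.594.

-0.594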